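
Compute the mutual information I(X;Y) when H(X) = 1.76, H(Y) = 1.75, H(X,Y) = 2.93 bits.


I(X;Y) = H(X) + H(Y) - H(X,Y) = 1.76 + 1.75 - 2.93 = 0.58

0.58 bits


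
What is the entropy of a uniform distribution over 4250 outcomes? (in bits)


H = log2(n) = log2(4250) = 12.0532

12.0532 bits


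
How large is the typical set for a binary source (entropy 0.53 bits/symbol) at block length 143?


log2|A_typical| = nH = 143 * 0.53 = 75.79, so |A_typical| ~ 2^75.79 = 6.532e+22

6.532e+22


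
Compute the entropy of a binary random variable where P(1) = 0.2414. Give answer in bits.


H = -p*log2(p) - (1-p)*log2(1-p). -0.2414*log2(0.2414) = 0.494991; -0.7586*log2(0.7586) = 0.302369. H = 0.494991 + 0.302369 = 0.7974

0.7974 bits


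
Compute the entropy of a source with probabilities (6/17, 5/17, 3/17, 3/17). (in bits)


H = -sum(p_i * log2(p_i)). Terms: -(6/17)*log2(6/17) = 0.530294; -(5/17)*log2(5/17) = 0.519275; -(3/17)*log2(3/17) = 0.441618; -(3/17)*log2(3/17) = 0.441618. H = 0.530294 + 0.519275 + 0.441618 + 0.441618 = 1.9328

1.9328 bits


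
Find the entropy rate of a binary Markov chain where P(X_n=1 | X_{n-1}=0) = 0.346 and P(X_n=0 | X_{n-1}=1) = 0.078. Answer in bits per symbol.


Stationary distribution: pi_0 = p10/(p01+p10) = 0.184, pi_1 = 0.816. Entropy rate H' = pi_0*H(p01) + pi_1*H(p10) = 0.184*0.9304 + 0.816*0.3951 = 0.4936

0.4936 bits/symbol


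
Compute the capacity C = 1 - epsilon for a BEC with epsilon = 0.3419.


C = 1 - epsilon = 1 - 0.3419 = 0.6581

0.6581 bits


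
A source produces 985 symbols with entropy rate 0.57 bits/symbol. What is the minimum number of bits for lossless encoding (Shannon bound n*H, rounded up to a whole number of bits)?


Minimum bits >= n * H = 985 * 0.57 = 561.45, rounded up to a whole number of bits = 562

562 bits


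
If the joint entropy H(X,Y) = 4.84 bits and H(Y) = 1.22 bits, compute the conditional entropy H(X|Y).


H(X|Y) = H(X,Y) - H(Y) = 4.84 - 1.22 = 3.62

3.62 bits


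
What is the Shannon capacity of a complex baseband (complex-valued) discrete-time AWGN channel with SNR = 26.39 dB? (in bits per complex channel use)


SNR_linear = 10^(26.39/10) = 435.5119; C = log2(1 + SNR_linear) = log2(1 + 435.5119) = 8.7699

8.7699 bits/channel use


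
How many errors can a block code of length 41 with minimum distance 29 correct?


Correction capability = floor((d-1)/2) = floor((29-1)/2) = 14

14 errors


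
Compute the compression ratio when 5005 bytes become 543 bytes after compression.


Ratio = original / compressed = 5005 / 543 = 9.2173

9.2173


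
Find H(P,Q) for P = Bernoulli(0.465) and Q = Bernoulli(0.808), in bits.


H(P,Q) = -p*log2(q) - (1-p)*log2(1-q). -0.465*log2(0.808) = 0.143021; -0.535*log2(0.192) = 1.273740. H(P,Q) = 0.143021 + 1.273740 = 1.4168

1.4168 bits


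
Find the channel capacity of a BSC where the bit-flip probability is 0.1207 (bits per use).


H(p) = -p*log2(p) - (1-p)*log2(1-p) = -0.1207*log2(0.1207) - 0.8793*log2(0.8793) = 0.368196 + 0.163174 = 0.5314. C = 1 - H(p) = 1 - 0.5314 = 0.4686

0.4686 bits


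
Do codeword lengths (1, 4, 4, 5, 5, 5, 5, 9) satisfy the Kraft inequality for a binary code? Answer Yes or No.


Kraft sum = sum(2^(-l_i)) = 0.752, need <= 1. Result: satisfied (a binary prefix-free code with these lengths exists)

Yes


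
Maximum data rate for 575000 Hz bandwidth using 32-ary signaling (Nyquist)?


Rate = 2 * B * log2(M) = 2 * 575000 * 5.0 = 5750000.0

5750000.0 bps


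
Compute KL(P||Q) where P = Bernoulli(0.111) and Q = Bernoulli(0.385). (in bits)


KL = p*log2(p/q) + (1-p)*log2((1-p)/(1-q)) = 0.111*log2(0.111/0.385) + 0.889*log2(0.889/0.615) = 0.2734

0.2734 bits


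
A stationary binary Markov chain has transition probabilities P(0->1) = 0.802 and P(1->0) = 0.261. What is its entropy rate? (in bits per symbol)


Stationary distribution: pi_0 = p10/(p01+p10) = 0.2455, pi_1 = 0.7545. Entropy rate H' = pi_0*H(p01) + pi_1*H(p10) = 0.2455*0.7179 + 0.7545*0.8283 = 0.8012

0.8012 bits/symbol


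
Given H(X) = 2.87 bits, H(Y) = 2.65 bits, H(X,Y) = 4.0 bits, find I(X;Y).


I(X;Y) = H(X) + H(Y) - H(X,Y) = 2.87 + 2.65 - 4.0 = 1.52

1.52 bits


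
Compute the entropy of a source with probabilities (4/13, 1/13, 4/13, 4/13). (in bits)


H = -sum(p_i * log2(p_i)). Terms: -(4/13)*log2(4/13) = 0.523212; -(1/13)*log2(1/13) = 0.284649; -(4/13)*log2(4/13) = 0.523212; -(4/13)*log2(4/13) = 0.523212. H = 0.523212 + 0.284649 + 0.523212 + 0.523212 = 1.8543

1.8543 bits


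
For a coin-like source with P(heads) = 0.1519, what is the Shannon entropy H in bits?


H = -p*log2(p) - (1-p)*log2(1-p). -0.1519*log2(0.1519) = 0.412987; -0.8481*log2(0.8481) = 0.201588. H = 0.412987 + 0.201588 = 0.6146

0.6146 bits


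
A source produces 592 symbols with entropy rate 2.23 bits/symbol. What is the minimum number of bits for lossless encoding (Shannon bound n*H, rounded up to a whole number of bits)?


Minimum bits >= n * H = 592 * 2.23 = 1320.16, rounded up to a whole number of bits = 1321

1321 bits


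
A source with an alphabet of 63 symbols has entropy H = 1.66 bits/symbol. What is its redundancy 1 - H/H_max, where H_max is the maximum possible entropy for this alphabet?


H_max = log2(K) = log2(63) = 5.9773 bits/symbol. Redundancy = 1 - H/H_max = 1 - 1.66/5.9773 = 1 - 0.2777 = 0.7223

0.7223


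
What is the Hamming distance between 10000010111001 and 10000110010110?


Count differing positions: . . . . . ^ . . ^ . ^ ^ ^ ^ = 6 differences

6


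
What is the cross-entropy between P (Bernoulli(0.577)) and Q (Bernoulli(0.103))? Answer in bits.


H(P,Q) = -p*log2(q) - (1-p)*log2(1-q). -0.577*log2(0.103) = 1.892147; -0.423*log2(0.897) = 0.066335. H(P,Q) = 1.892147 + 0.066335 = 1.9585

1.9585 bits


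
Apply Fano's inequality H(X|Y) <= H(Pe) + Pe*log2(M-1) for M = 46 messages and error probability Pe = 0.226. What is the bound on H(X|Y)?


H(Pe) = -Pe*log2(Pe) - (1-Pe)*log2(1-Pe) = -0.226*log2(0.226) - 0.774*log2(0.774) = 0.484907 + 0.286066 = 0.771. Pe*log2(M-1) = 0.226*log2(45) = 1.241159. Bound = H(Pe) + Pe*log2(M-1) = 0.484907 + 0.286066 + 1.241159 = 2.0121

2.0121 bits


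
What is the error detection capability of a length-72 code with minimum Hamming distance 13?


Detection capability = d_min - 1 = 13 - 1 = 12

12 errors


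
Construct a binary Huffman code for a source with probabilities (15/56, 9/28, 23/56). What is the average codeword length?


Huffman construction (repeatedly merge the two least-probable nodes; each merge adds 1 bit to every symbol beneath it): 15/56 + 9/28 = 33/56; 23/56 + 33/56 = 1. Resulting codeword lengths (in the order the probabilities were given): (2, 2, 1). L_avg = sum(p_i * l_i) = 15/56*2 + 9/28*2 + 23/56*1 = 89/56 = 1.5893

1.5893 bits


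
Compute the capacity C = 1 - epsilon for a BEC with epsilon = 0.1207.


C = 1 - epsilon = 1 - 0.1207 = 0.8793

0.8793 bits


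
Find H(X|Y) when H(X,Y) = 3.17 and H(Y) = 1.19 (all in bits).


H(X|Y) = H(X,Y) - H(Y) = 3.17 - 1.19 = 1.98

1.98 bits


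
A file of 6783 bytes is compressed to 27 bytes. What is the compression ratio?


Ratio = original / compressed = 6783 / 27 = 251.2222

251.2222


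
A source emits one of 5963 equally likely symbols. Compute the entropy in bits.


H = log2(n) = log2(5963) = 12.5418

12.5418 bits


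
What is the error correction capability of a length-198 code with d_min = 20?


Correction capability = floor((d-1)/2) = floor((20-1)/2) = 9

9 errors


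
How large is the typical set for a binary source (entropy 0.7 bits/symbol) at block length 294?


log2|A_typical| = nH = 294 * 0.7 = 205.8, so |A_typical| ~ 2^205.8 = 8.953e+61

8.953e+61


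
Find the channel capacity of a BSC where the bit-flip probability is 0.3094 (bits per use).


H(p) = -p*log2(p) - (1-p)*log2(1-p) = -0.3094*log2(0.3094) - 0.6906*log2(0.6906) = 0.523646 + 0.368834 = 0.8925. C = 1 - H(p) = 1 - 0.8925 = 0.1075

0.1075 bits


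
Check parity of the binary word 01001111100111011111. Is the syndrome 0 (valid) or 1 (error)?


Syndrome = XOR of all bits = 0 XOR 1 XOR 0 XOR 0 XOR 1 XOR 1 XOR 1 XOR 1 XOR 1 XOR 0 XOR 0 XOR 1 XOR 1 XOR 1 XOR 0 XOR 1 XOR 1 XOR 1 XOR 1 XOR 1 = 0

0


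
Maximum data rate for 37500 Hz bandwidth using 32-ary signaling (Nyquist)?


Rate = 2 * B * log2(M) = 2 * 37500 * 5.0 = 375000.0

375000.0 bps


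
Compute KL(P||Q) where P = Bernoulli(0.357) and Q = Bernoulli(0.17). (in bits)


KL = p*log2(p/q) + (1-p)*log2((1-p)/(1-q)) = 0.357*log2(0.357/0.17) + 0.643*log2(0.643/0.83) = 0.1453

0.1453 bits


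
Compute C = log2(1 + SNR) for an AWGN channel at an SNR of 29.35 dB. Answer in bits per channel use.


SNR_linear = 10^(29.35/10) = 860.9938; C = log2(1 + SNR_linear) = log2(1 + 860.9938) = 9.7515

9.7515 bits/channel use


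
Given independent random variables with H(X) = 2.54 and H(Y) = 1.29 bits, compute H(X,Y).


For independent variables, H(X,Y) = H(X) + H(Y) = 2.54 + 1.29 = 3.83

3.83 bits


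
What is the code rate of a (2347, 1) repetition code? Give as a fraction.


Rate = k/n = 1/2347

1/2347


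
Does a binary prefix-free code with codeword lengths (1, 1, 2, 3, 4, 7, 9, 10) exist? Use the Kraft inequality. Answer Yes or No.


Kraft sum = sum(2^(-l_i)) = 1.4482, need <= 1. Result: violated (a binary prefix-free code with these lengths cannot exist)

No


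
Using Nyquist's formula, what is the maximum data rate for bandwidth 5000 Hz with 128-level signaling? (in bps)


Rate = 2 * B * log2(M) = 2 * 5000 * 7.0 = 70000.0

70000.0 bps


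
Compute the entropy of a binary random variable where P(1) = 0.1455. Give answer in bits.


H = -p*log2(p) - (1-p)*log2(1-p). -0.1455*log2(0.1455) = 0.404622; -0.8545*log2(0.8545) = 0.193841. H = 0.404622 + 0.193841 = 0.5985

0.5985 bits


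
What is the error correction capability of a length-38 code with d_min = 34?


Correction capability = floor((d-1)/2) = floor((34-1)/2) = 16

16 errors


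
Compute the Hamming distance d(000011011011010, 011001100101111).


Count differing positions: . ^ ^ . ^ . ^ ^ ^ ^ ^ . ^ . ^ = 10 differences

10


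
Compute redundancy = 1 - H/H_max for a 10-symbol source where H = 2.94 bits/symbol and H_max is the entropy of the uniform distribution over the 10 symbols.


H_max = log2(K) = log2(10) = 3.3219 bits/symbol. Redundancy = 1 - H/H_max = 1 - 2.94/3.3219 = 1 - 0.885 = 0.115

0.115


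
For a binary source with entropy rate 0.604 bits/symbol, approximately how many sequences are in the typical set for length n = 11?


log2|A_typical| = nH = 11 * 0.604 = 6.644, so |A_typical| ~ 2^6.644 = 1.000e+02

1.000e+02


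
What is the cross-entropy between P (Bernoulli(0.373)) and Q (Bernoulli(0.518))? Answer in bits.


H(P,Q) = -p*log2(q) - (1-p)*log2(1-q). -0.373*log2(0.518) = 0.353968; -0.627*log2(0.482) = 0.660165. H(P,Q) = 0.353968 + 0.660165 = 1.0141

1.0141 bits


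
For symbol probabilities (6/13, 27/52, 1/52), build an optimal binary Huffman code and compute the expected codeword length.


Huffman construction (repeatedly merge the two least-probable nodes; each merge adds 1 bit to every symbol beneath it): 1/52 + 6/13 = 25/52; 25/52 + 27/52 = 1. Resulting codeword lengths (in the order the probabilities were given): (2, 1, 2). L_avg = sum(p_i * l_i) = 6/13*2 + 27/52*1 + 1/52*2 = 77/52 = 1.4808

1.4808 bits


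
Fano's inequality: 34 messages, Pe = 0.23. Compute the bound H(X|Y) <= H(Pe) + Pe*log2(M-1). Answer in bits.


H(Pe) = -Pe*log2(Pe) - (1-Pe)*log2(1-Pe) = -0.23*log2(0.23) - 0.77*log2(0.77) = 0.487668 + 0.290344 = 0.778. Pe*log2(M-1) = 0.23*log2(33) = 1.160211. Bound = H(Pe) + Pe*log2(M-1) = 0.487668 + 0.290344 + 1.160211 = 1.9382

1.9382 bits


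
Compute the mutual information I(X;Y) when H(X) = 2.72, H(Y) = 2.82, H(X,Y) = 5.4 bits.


I(X;Y) = H(X) + H(Y) - H(X,Y) = 2.72 + 2.82 - 5.4 = 0.14

0.14 bits


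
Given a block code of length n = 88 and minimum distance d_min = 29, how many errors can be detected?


Detection capability = d_min - 1 = 29 - 1 = 28

28 errors


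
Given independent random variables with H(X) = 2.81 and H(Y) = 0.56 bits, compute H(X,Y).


For independent variables, H(X,Y) = H(X) + H(Y) = 2.81 + 0.56 = 3.37

3.37 bits


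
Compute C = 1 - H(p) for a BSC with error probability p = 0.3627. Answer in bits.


H(p) = -p*log2(p) - (1-p)*log2(1-p) = -0.3627*log2(0.3627) - 0.6373*log2(0.6373) = 0.530685 + 0.414217 = 0.9449. C = 1 - H(p) = 1 - 0.9449 = 0.0551

0.0551 bits


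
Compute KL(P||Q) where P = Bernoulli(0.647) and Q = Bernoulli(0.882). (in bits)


KL = p*log2(p/q) + (1-p)*log2((1-p)/(1-q)) = 0.647*log2(0.647/0.882) + 0.353*log2(0.353/0.118) = 0.2688

0.2688 bits


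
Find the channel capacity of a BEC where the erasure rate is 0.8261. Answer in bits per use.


C = 1 - epsilon = 1 - 0.8261 = 0.1739

0.1739 bits


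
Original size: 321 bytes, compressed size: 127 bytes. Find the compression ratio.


Ratio = original / compressed = 321 / 127 = 2.5276

2.5276


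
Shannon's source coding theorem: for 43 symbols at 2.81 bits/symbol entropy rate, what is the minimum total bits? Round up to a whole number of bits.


Minimum bits >= n * H = 43 * 2.81 = 120.83, rounded up to a whole number of bits = 121

121 bits


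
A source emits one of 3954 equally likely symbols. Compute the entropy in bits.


H = log2(n) = log2(3954) = 11.9491

11.9491 bits


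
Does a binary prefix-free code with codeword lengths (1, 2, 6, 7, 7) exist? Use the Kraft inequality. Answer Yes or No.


Kraft sum = sum(2^(-l_i)) = 0.7812, need <= 1. Result: satisfied (a binary prefix-free code with these lengths exists)

Yes


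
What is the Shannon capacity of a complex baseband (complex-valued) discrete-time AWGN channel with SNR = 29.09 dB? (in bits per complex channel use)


SNR_linear = 10^(29.09/10) = 810.9611; C = log2(1 + SNR_linear) = log2(1 + 810.9611) = 9.6653

9.6653 bits/channel use


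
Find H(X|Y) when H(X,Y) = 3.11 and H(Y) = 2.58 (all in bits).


H(X|Y) = H(X,Y) - H(Y) = 3.11 - 2.58 = 0.53

0.53 bits


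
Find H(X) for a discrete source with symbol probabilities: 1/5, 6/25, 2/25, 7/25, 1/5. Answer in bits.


H = -sum(p_i * log2(p_i)). Terms: -(1/5)*log2(1/5) = 0.464386; -(6/25)*log2(6/25) = 0.494134; -(2/25)*log2(2/25) = 0.291508; -(7/25)*log2(7/25) = 0.514220; -(1/5)*log2(1/5) = 0.464386. H = 0.464386 + 0.494134 + 0.291508 + 0.514220 + 0.464386 = 2.2286

2.2286 bits


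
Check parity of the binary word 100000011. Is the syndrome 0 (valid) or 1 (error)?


Syndrome = XOR of all bits = 1 XOR 0 XOR 0 XOR 0 XOR 0 XOR 0 XOR 0 XOR 1 XOR 1 = 1

1


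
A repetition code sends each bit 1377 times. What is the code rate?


Rate = k/n = 1/1377

1/1377


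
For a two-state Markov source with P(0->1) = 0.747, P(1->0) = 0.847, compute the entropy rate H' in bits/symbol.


Stationary distribution: pi_0 = p10/(p01+p10) = 0.5314, pi_1 = 0.4686. Entropy rate H' = pi_0*H(p01) + pi_1*H(p10) = 0.5314*0.816 + 0.4686*0.6173 = 0.7229

0.7229 bits/symbol


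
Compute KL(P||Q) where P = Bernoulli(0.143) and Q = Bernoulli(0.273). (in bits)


KL = p*log2(p/q) + (1-p)*log2((1-p)/(1-q)) = 0.143*log2(0.143/0.273) + 0.857*log2(0.857/0.727) = 0.07

0.07 bits


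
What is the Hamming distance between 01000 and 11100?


Count differing positions: ^ . ^ . . = 2 differences

2


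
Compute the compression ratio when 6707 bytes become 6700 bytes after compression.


Ratio = original / compressed = 6707 / 6700 = 1.001

1.001


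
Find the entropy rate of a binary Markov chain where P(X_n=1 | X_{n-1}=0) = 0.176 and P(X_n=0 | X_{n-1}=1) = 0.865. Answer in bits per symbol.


Stationary distribution: pi_0 = p10/(p01+p10) = 0.8309, pi_1 = 0.1691. Entropy rate H' = pi_0*H(p01) + pi_1*H(p10) = 0.8309*0.6712 + 0.1691*0.571 = 0.6543

0.6543 bits/symbol


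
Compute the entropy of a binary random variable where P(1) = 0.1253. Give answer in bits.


H = -p*log2(p) - (1-p)*log2(1-p). -0.1253*log2(0.1253) = 0.375467; -0.8747*log2(0.8747) = 0.168939. H = 0.375467 + 0.168939 = 0.5444

0.5444 bits


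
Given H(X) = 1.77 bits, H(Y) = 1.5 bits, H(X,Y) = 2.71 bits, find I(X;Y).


I(X;Y) = H(X) + H(Y) - H(X,Y) = 1.77 + 1.5 - 2.71 = 0.56

0.56 bits


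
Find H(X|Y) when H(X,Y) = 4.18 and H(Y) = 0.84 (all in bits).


H(X|Y) = H(X,Y) - H(Y) = 4.18 - 0.84 = 3.34

3.34 bits


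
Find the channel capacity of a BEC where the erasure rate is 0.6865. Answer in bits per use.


C = 1 - epsilon = 1 - 0.6865 = 0.3135

0.3135 bits


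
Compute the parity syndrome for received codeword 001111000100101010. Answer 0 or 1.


Syndrome = XOR of all bits = 0 XOR 0 XOR 1 XOR 1 XOR 1 XOR 1 XOR 0 XOR 0 XOR 0 XOR 1 XOR 0 XOR 0 XOR 1 XOR 0 XOR 1 XOR 0 XOR 1 XOR 0 = 0

0


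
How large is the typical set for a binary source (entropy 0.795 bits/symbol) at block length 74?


log2|A_typical| = nH = 74 * 0.795 = 58.83, so |A_typical| ~ 2^58.83 = 5.124e+17

5.124e+17


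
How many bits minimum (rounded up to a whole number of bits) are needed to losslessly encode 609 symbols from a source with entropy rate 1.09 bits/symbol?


Minimum bits >= n * H = 609 * 1.09 = 663.81, rounded up to a whole number of bits = 664

664 bits


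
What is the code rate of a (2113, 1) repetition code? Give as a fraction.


Rate = k/n = 1/2113

1/2113


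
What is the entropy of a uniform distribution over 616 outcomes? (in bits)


H = log2(n) = log2(616) = 9.2668

9.2668 bits


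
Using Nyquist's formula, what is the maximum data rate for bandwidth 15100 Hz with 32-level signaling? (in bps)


Rate = 2 * B * log2(M) = 2 * 15100 * 5.0 = 151000.0

151000.0 bps


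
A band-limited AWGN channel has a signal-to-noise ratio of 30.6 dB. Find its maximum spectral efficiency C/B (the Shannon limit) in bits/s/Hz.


SNR_linear = 10^(30.6/10) = 1148.1536; C/B = log2(1 + SNR_linear) = log2(1 + 1148.1536) = 10.1664

10.1664 bits/s/Hz


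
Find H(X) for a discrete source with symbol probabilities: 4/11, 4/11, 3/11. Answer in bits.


H = -sum(p_i * log2(p_i)). Terms: -(4/11)*log2(4/11) = 0.530702; -(4/11)*log2(4/11) = 0.530702; -(3/11)*log2(3/11) = 0.511219. H = 0.530702 + 0.530702 + 0.511219 = 1.5726

1.5726 bits


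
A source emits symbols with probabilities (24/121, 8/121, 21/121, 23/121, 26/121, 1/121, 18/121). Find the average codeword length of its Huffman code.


Huffman construction (repeatedly merge the two least-probable nodes; each merge adds 1 bit to every symbol beneath it): 1/121 + 8/121 = 9/121; 9/121 + 18/121 = 27/121; 21/121 + 23/121 = 4/11; 24/121 + 26/121 = 50/121; 27/121 + 4/11 = 71/121; 50/121 + 71/121 = 1. Resulting codeword lengths (in the order the probabilities were given): (2, 4, 3, 3, 2, 4, 3). L_avg = sum(p_i * l_i) = 24/121*2 + 8/121*4 + 21/121*3 + 23/121*3 + 26/121*2 + 1/121*4 + 18/121*3 = 322/121 = 2.6612

2.6612 bits


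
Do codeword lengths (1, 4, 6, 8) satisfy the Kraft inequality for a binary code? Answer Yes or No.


Kraft sum = sum(2^(-l_i)) = 0.582, need <= 1. Result: satisfied (a binary prefix-free code with these lengths exists)

Yes


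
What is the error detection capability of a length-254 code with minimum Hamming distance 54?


Detection capability = d_min - 1 = 54 - 1 = 53

53 errors


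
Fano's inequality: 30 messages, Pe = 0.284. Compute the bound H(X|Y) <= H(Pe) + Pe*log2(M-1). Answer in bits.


H(Pe) = -Pe*log2(Pe) - (1-Pe)*log2(1-Pe) = -0.284*log2(0.284) - 0.716*log2(0.716) = 0.515755 + 0.345089 = 0.8608. Pe*log2(M-1) = 0.284*log2(29) = 1.379667. Bound = H(Pe) + Pe*log2(M-1) = 0.515755 + 0.345089 + 1.379667 = 2.2405

2.2405 bits


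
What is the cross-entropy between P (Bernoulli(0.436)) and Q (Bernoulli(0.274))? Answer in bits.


H(P,Q) = -p*log2(q) - (1-p)*log2(1-q). -0.436*log2(0.274) = 0.814340; -0.564*log2(0.726) = 0.260545. H(P,Q) = 0.814340 + 0.260545 = 1.0749

1.0749 bits


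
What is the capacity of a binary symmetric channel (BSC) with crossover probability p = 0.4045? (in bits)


H(p) = -p*log2(p) - (1-p)*log2(1-p) = -0.4045*log2(0.4045) - 0.5955*log2(0.5955) = 0.528191 + 0.445331 = 0.9735. C = 1 - H(p) = 1 - 0.9735 = 0.0265

0.0265 bits


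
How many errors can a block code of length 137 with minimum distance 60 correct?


Correction capability = floor((d-1)/2) = floor((60-1)/2) = 29

29 errors


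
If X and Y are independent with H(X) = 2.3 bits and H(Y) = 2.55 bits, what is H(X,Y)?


For independent variables, H(X,Y) = H(X) + H(Y) = 2.3 + 2.55 = 4.85

4.85 bits


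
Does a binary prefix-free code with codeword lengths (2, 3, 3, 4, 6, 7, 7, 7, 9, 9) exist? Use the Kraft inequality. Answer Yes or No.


Kraft sum = sum(2^(-l_i)) = 0.6055, need <= 1. Result: satisfied (a binary prefix-free code with these lengths exists)

Yes


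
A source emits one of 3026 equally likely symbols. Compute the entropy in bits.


H = log2(n) = log2(3026) = 11.5632

11.5632 bits


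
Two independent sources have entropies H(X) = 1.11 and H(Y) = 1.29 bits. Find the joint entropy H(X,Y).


For independent variables, H(X,Y) = H(X) + H(Y) = 1.11 + 1.29 = 2.4

2.4 bits


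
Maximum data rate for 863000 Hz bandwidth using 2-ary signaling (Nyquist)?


Rate = 2 * B * log2(M) = 2 * 863000 * 1.0 = 1726000.0

1726000.0 bps


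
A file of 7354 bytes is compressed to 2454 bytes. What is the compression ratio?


Ratio = original / compressed = 7354 / 2454 = 2.9967

2.9967


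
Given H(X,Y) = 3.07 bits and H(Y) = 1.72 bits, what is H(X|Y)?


H(X|Y) = H(X,Y) - H(Y) = 3.07 - 1.72 = 1.35

1.35 bits


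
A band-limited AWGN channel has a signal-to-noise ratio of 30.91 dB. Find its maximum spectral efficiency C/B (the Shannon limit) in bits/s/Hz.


SNR_linear = 10^(30.91/10) = 1233.1048; C/B = log2(1 + SNR_linear) = log2(1 + 1233.1048) = 10.2692

10.2692 bits/s/Hz


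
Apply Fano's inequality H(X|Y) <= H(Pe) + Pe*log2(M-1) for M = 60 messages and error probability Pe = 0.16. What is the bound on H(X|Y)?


H(Pe) = -Pe*log2(Pe) - (1-Pe)*log2(1-Pe) = -0.16*log2(0.16) - 0.84*log2(0.84) = 0.423017 + 0.211293 = 0.6343. Pe*log2(M-1) = 0.16*log2(59) = 0.941223. Bound = H(Pe) + Pe*log2(M-1) = 0.423017 + 0.211293 + 0.941223 = 1.5755

1.5755 bits


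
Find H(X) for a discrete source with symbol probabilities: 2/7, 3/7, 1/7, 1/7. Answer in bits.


H = -sum(p_i * log2(p_i)). Terms: -(2/7)*log2(2/7) = 0.516387; -(3/7)*log2(3/7) = 0.523882; -(1/7)*log2(1/7) = 0.401051; -(1/7)*log2(1/7) = 0.401051. H = 0.516387 + 0.523882 + 0.401051 + 0.401051 = 1.8424

1.8424 bits


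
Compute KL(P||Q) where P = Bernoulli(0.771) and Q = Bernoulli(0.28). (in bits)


KL = p*log2(p/q) + (1-p)*log2((1-p)/(1-q)) = 0.771*log2(0.771/0.28) + 0.229*log2(0.229/0.72) = 0.7482

0.7482 bits


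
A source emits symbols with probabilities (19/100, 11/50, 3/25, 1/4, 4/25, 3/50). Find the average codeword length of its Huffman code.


Huffman construction (repeatedly merge the two least-probable nodes; each merge adds 1 bit to every symbol beneath it): 3/50 + 3/25 = 9/50; 4/25 + 9/50 = 17/50; 19/100 + 11/50 = 41/100; 1/4 + 17/50 = 59/100; 41/100 + 59/100 = 1. Resulting codeword lengths (in the order the probabilities were given): (2, 2, 4, 2, 3, 4). L_avg = sum(p_i * l_i) = 19/100*2 + 11/50*2 + 3/25*4 + 1/4*2 + 4/25*3 + 3/50*4 = 63/25 = 2.52

2.52 bits


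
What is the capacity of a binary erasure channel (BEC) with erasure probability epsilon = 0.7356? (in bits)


C = 1 - epsilon = 1 - 0.7356 = 0.2644

0.2644 bits


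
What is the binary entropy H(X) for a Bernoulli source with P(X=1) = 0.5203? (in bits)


H = -p*log2(p) - (1-p)*log2(1-p). -0.5203*log2(0.5203) = 0.490427; -0.4797*log2(0.4797) = 0.508384. H = 0.490427 + 0.508384 = 0.9988

0.9988 bits


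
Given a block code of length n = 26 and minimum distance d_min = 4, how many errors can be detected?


Detection capability = d_min - 1 = 4 - 1 = 3

3 errors


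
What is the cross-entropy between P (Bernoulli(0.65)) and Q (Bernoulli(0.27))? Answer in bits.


H(P,Q) = -p*log2(q) - (1-p)*log2(1-q). -0.65*log2(0.27) = 1.227830; -0.35*log2(0.73) = 0.158911. H(P,Q) = 1.227830 + 0.158911 = 1.3867

1.3867 bits


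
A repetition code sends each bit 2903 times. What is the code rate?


Rate = k/n = 1/2903

1/2903


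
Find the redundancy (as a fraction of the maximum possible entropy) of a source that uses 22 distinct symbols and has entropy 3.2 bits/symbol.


H_max = log2(K) = log2(22) = 4.4594 bits/symbol. Redundancy = 1 - H/H_max = 1 - 3.2/4.4594 = 1 - 0.7176 = 0.2824

0.2824


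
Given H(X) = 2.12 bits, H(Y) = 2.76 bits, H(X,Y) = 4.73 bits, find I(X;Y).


I(X;Y) = H(X) + H(Y) - H(X,Y) = 2.12 + 2.76 - 4.73 = 0.15

0.15 bits


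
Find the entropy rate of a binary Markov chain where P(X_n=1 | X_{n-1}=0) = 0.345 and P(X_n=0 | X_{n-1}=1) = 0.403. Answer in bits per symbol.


Stationary distribution: pi_0 = p10/(p01+p10) = 0.5388, pi_1 = 0.4612. Entropy rate H' = pi_0*H(p01) + pi_1*H(p10) = 0.5388*0.9295 + 0.4612*0.9727 = 0.9494

0.9494 bits/symbol


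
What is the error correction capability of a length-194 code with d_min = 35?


Correction capability = floor((d-1)/2) = floor((35-1)/2) = 17

17 errors


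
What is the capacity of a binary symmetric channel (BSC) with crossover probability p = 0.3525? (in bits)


H(p) = -p*log2(p) - (1-p)*log2(1-p) = -0.3525*log2(0.3525) - 0.6475*log2(0.6475) = 0.530267 + 0.406014 = 0.9363. C = 1 - H(p) = 1 - 0.9363 = 0.0637

0.0637 bits


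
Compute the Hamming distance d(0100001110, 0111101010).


Count differing positions: . . ^ ^ ^ . . ^ . . = 4 differences

4


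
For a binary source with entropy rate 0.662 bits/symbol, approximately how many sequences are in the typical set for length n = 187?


log2|A_typical| = nH = 187 * 0.662 = 123.794, so |A_typical| ~ 2^123.794 = 1.844e+37

1.844e+37


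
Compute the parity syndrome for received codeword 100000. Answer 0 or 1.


Syndrome = XOR of all bits = 1 XOR 0 XOR 0 XOR 0 XOR 0 XOR 0 = 1

1


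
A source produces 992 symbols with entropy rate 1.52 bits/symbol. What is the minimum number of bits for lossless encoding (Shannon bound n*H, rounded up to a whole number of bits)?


Minimum bits >= n * H = 992 * 1.52 = 1507.84, rounded up to a whole number of bits = 1508

1508 bits


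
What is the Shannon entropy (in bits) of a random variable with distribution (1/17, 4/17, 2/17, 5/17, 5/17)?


H = -sum(p_i * log2(p_i)). Terms: -(1/17)*log2(1/17) = 0.240439; -(4/17)*log2(4/17) = 0.491168; -(2/17)*log2(2/17) = 0.363231; -(5/17)*log2(5/17) = 0.519275; -(5/17)*log2(5/17) = 0.519275. H = 0.240439 + 0.491168 + 0.363231 + 0.519275 + 0.519275 = 2.1334

2.1334 bits


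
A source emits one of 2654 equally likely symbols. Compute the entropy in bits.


H = log2(n) = log2(2654) = 11.374

11.374 bits


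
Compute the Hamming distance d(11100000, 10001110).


Count differing positions: . ^ ^ . ^ ^ ^ . = 5 differences

5


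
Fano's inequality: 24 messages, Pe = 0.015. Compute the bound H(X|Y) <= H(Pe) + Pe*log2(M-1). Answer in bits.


H(Pe) = -Pe*log2(Pe) - (1-Pe)*log2(1-Pe) = -0.015*log2(0.015) - 0.985*log2(0.985) = 0.090883 + 0.021477 = 0.1124. Pe*log2(M-1) = 0.015*log2(23) = 0.067853. Bound = H(Pe) + Pe*log2(M-1) = 0.090883 + 0.021477 + 0.067853 = 0.1802

0.1802 bits


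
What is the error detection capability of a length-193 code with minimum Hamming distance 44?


Detection capability = d_min - 1 = 44 - 1 = 43

43 errors


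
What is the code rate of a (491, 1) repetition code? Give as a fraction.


Rate = k/n = 1/491

1/491


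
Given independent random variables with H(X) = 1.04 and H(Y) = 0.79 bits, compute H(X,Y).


For independent variables, H(X,Y) = H(X) + H(Y) = 1.04 + 0.79 = 1.83

1.83 bits


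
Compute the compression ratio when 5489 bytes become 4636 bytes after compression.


Ratio = original / compressed = 5489 / 4636 = 1.184

1.184


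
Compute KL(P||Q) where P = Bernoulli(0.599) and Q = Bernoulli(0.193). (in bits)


KL = p*log2(p/q) + (1-p)*log2((1-p)/(1-q)) = 0.599*log2(0.599/0.193) + 0.401*log2(0.401/0.807) = 0.5741

0.5741 bits


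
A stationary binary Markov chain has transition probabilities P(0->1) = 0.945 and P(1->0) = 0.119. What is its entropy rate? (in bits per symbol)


Stationary distribution: pi_0 = p10/(p01+p10) = 0.1118, pi_1 = 0.8882. Entropy rate H' = pi_0*H(p01) + pi_1*H(p10) = 0.1118*0.3073 + 0.8882*0.5265 = 0.502

0.502 bits/symbol


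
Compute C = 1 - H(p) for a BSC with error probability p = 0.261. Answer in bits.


H(p) = -p*log2(p) - (1-p)*log2(1-p) = -0.261*log2(0.261) - 0.739*log2(0.739) = 0.505786 + 0.322465 = 0.8283. C = 1 - H(p) = 1 - 0.8283 = 0.1717

0.1717 bits


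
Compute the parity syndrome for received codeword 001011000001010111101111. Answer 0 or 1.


Syndrome = XOR of all bits = 0 XOR 0 XOR 1 XOR 0 XOR 1 XOR 1 XOR 0 XOR 0 XOR 0 XOR 0 XOR 0 XOR 1 XOR 0 XOR 1 XOR 0 XOR 1 XOR 1 XOR 1 XOR 1 XOR 0 XOR 1 XOR 1 XOR 1 XOR 1 = 1

1


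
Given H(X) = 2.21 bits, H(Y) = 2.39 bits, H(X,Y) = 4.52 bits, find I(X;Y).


I(X;Y) = H(X) + H(Y) - H(X,Y) = 2.21 + 2.39 - 4.52 = 0.08

0.08 bits


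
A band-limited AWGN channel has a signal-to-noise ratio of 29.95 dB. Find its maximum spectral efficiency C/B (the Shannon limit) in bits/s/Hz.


SNR_linear = 10^(29.95/10) = 988.5531; C/B = log2(1 + SNR_linear) = log2(1 + 988.5531) = 9.9506

9.9506 bits/s/Hz


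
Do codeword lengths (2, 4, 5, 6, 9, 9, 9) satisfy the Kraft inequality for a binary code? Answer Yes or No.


Kraft sum = sum(2^(-l_i)) = 0.3652, need <= 1. Result: satisfied (a binary prefix-free code with these lengths exists)

Yes


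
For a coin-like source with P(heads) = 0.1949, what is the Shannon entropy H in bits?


H = -p*log2(p) - (1-p)*log2(1-p). -0.1949*log2(0.1949) = 0.459807; -0.8051*log2(0.8051) = 0.251803. H = 0.459807 + 0.251803 = 0.7116

0.7116 bits


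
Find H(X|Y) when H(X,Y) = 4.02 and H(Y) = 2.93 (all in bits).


H(X|Y) = H(X,Y) - H(Y) = 4.02 - 2.93 = 1.09

1.09 bits


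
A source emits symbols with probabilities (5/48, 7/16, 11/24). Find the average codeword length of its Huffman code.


Huffman construction (repeatedly merge the two least-probable nodes; each merge adds 1 bit to every symbol beneath it): 5/48 + 7/16 = 13/24; 11/24 + 13/24 = 1. Resulting codeword lengths (in the order the probabilities were given): (2, 2, 1). L_avg = sum(p_i * l_i) = 5/48*2 + 7/16*2 + 11/24*1 = 37/24 = 1.5417

1.5417 bits


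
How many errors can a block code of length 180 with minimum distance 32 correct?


Correction capability = floor((d-1)/2) = floor((32-1)/2) = 15

15 errors


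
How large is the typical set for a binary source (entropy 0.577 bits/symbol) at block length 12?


log2|A_typical| = nH = 12 * 0.577 = 6.924, so |A_typical| ~ 2^6.924 = 1.214e+02

1.214e+02


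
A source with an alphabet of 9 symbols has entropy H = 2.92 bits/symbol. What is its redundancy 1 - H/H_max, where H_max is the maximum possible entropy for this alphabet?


H_max = log2(K) = log2(9) = 3.1699 bits/symbol. Redundancy = 1 - H/H_max = 1 - 2.92/3.1699 = 1 - 0.9212 = 0.0788

0.0788


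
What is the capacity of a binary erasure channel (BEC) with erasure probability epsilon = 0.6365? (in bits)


C = 1 - epsilon = 1 - 0.6365 = 0.3635

0.3635 bits


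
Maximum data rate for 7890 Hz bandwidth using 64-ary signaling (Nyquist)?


Rate = 2 * B * log2(M) = 2 * 7890 * 6.0 = 94680.0

94680.0 bps


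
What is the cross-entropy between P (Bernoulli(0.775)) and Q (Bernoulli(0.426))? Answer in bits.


H(P,Q) = -p*log2(q) - (1-p)*log2(1-q). -0.775*log2(0.426) = 0.954083; -0.225*log2(0.574) = 0.180197. H(P,Q) = 0.954083 + 0.180197 = 1.1343

1.1343 bits


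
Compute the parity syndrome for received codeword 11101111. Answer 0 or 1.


Syndrome = XOR of all bits = 1 XOR 1 XOR 1 XOR 0 XOR 1 XOR 1 XOR 1 XOR 1 = 1

1


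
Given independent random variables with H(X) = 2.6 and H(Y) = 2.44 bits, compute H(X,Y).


For independent variables, H(X,Y) = H(X) + H(Y) = 2.6 + 2.44 = 5.04

5.04 bits


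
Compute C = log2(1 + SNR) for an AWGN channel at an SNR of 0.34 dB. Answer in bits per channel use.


SNR_linear = 10^(0.34/10) = 1.0814; C = log2(1 + SNR_linear) = log2(1 + 1.0814) = 1.0576

1.0576 bits/channel use


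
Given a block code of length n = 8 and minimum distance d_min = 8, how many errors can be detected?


Detection capability = d_min - 1 = 8 - 1 = 7

7 errors


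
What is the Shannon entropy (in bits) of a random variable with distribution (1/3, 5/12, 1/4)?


H = -sum(p_i * log2(p_i)). Terms: -(1/3)*log2(1/3) = 0.528321; -(5/12)*log2(5/12) = 0.526264; -(1/4)*log2(1/4) = 0.500000. H = 0.528321 + 0.526264 + 0.500000 = 1.5546

1.5546 bits


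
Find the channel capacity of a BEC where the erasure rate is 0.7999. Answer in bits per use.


C = 1 - epsilon = 1 - 0.7999 = 0.2001

0.2001 bits


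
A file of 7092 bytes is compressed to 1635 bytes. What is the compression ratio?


Ratio = original / compressed = 7092 / 1635 = 4.3376

4.3376


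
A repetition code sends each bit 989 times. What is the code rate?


Rate = k/n = 1/989

1/989


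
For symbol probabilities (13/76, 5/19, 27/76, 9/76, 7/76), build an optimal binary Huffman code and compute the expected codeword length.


Huffman construction (repeatedly merge the two least-probable nodes; each merge adds 1 bit to every symbol beneath it): 7/76 + 9/76 = 4/19; 13/76 + 4/19 = 29/76; 5/19 + 27/76 = 47/76; 29/76 + 47/76 = 1. Resulting codeword lengths (in the order the probabilities were given): (2, 2, 2, 3, 3). L_avg = sum(p_i * l_i) = 13/76*2 + 5/19*2 + 27/76*2 + 9/76*3 + 7/76*3 = 42/19 = 2.2105

2.2105 bits


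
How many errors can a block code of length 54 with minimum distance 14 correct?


Correction capability = floor((d-1)/2) = floor((14-1)/2) = 6

6 errors


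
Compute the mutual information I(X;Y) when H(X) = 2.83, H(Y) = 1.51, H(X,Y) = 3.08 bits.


I(X;Y) = H(X) + H(Y) - H(X,Y) = 2.83 + 1.51 - 3.08 = 1.26

1.26 bits


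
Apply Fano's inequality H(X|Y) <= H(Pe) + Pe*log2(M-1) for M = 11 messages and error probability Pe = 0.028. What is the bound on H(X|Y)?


H(Pe) = -Pe*log2(Pe) - (1-Pe)*log2(1-Pe) = -0.028*log2(0.028) - 0.972*log2(0.972) = 0.144436 + 0.039825 = 0.1843. Pe*log2(M-1) = 0.028*log2(10) = 0.093014. Bound = H(Pe) + Pe*log2(M-1) = 0.144436 + 0.039825 + 0.093014 = 0.2773

0.2773 bits


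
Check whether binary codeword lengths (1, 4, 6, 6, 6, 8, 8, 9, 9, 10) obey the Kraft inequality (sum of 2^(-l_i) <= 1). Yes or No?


Kraft sum = sum(2^(-l_i)) = 0.6221, need <= 1. Result: satisfied (a binary prefix-free code with these lengths exists)

Yes


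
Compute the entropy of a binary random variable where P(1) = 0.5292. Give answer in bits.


H = -p*log2(p) - (1-p)*log2(1-p). -0.5292*log2(0.5292) = 0.485866; -0.4708*log2(0.4708) = 0.511672. H = 0.485866 + 0.511672 = 0.9975

0.9975 bits


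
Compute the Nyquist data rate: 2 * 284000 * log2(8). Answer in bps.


Rate = 2 * B * log2(M) = 2 * 284000 * 3.0 = 1704000.0

1704000.0 bps


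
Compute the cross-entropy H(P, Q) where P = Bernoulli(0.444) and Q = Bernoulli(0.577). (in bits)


H(P,Q) = -p*log2(q) - (1-p)*log2(1-q). -0.444*log2(0.577) = 0.352250; -0.556*log2(0.423) = 0.690146. H(P,Q) = 0.352250 + 0.690146 = 1.0424

1.0424 bits


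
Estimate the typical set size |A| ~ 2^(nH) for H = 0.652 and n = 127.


log2|A_typical| = nH = 127 * 0.652 = 82.804, so |A_typical| ~ 2^82.804 = 8.443e+24

8.443e+24


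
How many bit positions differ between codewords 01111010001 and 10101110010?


Count differing positions: ^ ^ . ^ . ^ . . . ^ ^ = 6 differences

6


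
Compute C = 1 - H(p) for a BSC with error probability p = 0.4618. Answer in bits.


H(p) = -p*log2(p) - (1-p)*log2(1-p) = -0.4618*log2(0.4618) - 0.5382*log2(0.5382) = 0.514750 + 0.481035 = 0.9958. C = 1 - H(p) = 1 - 0.9958 = 0.0042

0.0042 bits


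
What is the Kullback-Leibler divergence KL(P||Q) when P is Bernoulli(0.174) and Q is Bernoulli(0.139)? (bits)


KL = p*log2(p/q) + (1-p)*log2((1-p)/(1-q)) = 0.174*log2(0.174/0.139) + 0.826*log2(0.826/0.861) = 0.0069

0.0069 bits


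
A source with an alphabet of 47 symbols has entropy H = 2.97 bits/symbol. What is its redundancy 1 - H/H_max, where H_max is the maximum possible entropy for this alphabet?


H_max = log2(K) = log2(47) = 5.5546 bits/symbol. Redundancy = 1 - H/H_max = 1 - 2.97/5.5546 = 1 - 0.5347 = 0.4653

0.4653


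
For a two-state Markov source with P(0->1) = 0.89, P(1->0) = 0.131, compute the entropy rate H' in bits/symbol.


Stationary distribution: pi_0 = p10/(p01+p10) = 0.1283, pi_1 = 0.8717. Entropy rate H' = pi_0*H(p01) + pi_1*H(p10) = 0.1283*0.4999 + 0.8717*0.5602 = 0.5524

0.5524 bits/symbol


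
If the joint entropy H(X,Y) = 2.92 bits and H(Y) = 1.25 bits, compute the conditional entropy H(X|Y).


H(X|Y) = H(X,Y) - H(Y) = 2.92 - 1.25 = 1.67

1.67 bits


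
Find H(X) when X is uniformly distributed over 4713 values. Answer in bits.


H = log2(n) = log2(4713) = 12.2024

12.2024 bits


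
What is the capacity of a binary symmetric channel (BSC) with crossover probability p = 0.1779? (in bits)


H(p) = -p*log2(p) - (1-p)*log2(1-p) = -0.1779*log2(0.1779) - 0.8221*log2(0.8221) = 0.443124 + 0.232337 = 0.6755. C = 1 - H(p) = 1 - 0.6755 = 0.3245

0.3245 bits


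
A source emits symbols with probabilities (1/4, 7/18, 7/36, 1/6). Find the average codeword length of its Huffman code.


Huffman construction (repeatedly merge the two least-probable nodes; each merge adds 1 bit to every symbol beneath it): 1/6 + 7/36 = 13/36; 1/4 + 13/36 = 11/18; 7/18 + 11/18 = 1. Resulting codeword lengths (in the order the probabilities were given): (2, 1, 3, 3). L_avg = sum(p_i * l_i) = 1/4*2 + 7/18*1 + 7/36*3 + 1/6*3 = 71/36 = 1.9722

1.9722 bits


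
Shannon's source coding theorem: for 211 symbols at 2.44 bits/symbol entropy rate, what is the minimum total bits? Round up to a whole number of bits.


Minimum bits >= n * H = 211 * 2.44 = 514.84, rounded up to a whole number of bits = 515

515 bits


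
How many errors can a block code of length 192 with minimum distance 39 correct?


Correction capability = floor((d-1)/2) = floor((39-1)/2) = 19

19 errors


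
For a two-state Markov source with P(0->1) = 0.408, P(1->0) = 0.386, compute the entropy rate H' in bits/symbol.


Stationary distribution: pi_0 = p10/(p01+p10) = 0.4861, pi_1 = 0.5139. Entropy rate H' = pi_0*H(p01) + pi_1*H(p10) = 0.4861*0.9754 + 0.5139*0.9622 = 0.9686

0.9686 bits/symbol


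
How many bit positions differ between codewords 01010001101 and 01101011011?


Count differing positions: . . ^ ^ ^ . ^ . ^ ^ . = 6 differences

6


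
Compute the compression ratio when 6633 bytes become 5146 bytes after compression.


Ratio = original / compressed = 6633 / 5146 = 1.289

1.289


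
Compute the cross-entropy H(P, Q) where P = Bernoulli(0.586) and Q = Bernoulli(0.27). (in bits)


H(P,Q) = -p*log2(q) - (1-p)*log2(1-q). -0.586*log2(0.27) = 1.106936; -0.414*log2(0.73) = 0.187969. H(P,Q) = 1.106936 + 0.187969 = 1.2949

1.2949 bits


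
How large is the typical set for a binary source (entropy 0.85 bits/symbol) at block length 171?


log2|A_typical| = nH = 171 * 0.85 = 145.35, so |A_typical| ~ 2^145.35 = 5.685e+43

5.685e+43


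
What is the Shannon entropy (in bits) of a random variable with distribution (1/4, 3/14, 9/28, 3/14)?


H = -sum(p_i * log2(p_i)). Terms: -(1/4)*log2(1/4) = 0.500000; -(3/14)*log2(3/14) = 0.476227; -(9/28)*log2(9/28) = 0.526317; -(3/14)*log2(3/14) = 0.476227. H = 0.500000 + 0.476227 + 0.526317 + 0.476227 = 1.9788

1.9788 bits
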